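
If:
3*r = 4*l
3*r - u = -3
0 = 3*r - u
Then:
No Solution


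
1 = 1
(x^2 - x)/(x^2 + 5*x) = (x - 1)/(x + 5)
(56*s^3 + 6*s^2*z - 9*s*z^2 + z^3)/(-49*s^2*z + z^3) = (-8*s^2 - 2*s*z + z^2)/(z*(7*s + z))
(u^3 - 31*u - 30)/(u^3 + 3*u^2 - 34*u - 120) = (u + 1)/(u + 4)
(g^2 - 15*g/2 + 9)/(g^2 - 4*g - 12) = (g - 3/2)/(g + 2)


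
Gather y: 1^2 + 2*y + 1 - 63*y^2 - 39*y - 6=-63*y^2 - 37*y - 4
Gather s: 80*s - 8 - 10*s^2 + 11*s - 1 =-10*s^2 + 91*s - 9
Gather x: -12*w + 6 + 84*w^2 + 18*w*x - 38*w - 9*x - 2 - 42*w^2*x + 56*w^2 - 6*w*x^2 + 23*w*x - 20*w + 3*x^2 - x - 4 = 140*w^2 - 70*w + x^2*(3 - 6*w) + x*(-42*w^2 + 41*w - 10)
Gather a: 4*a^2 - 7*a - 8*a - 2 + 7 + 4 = 4*a^2 - 15*a + 9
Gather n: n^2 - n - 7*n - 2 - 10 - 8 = n^2 - 8*n - 20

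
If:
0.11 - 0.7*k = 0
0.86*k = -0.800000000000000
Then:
No Solution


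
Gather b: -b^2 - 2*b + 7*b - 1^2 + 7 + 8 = -b^2 + 5*b + 14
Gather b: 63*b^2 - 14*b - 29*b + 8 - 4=63*b^2 - 43*b + 4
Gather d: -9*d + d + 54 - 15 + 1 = 40 - 8*d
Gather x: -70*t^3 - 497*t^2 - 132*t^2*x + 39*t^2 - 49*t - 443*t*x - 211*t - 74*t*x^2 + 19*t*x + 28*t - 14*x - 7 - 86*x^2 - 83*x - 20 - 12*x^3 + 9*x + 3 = -70*t^3 - 458*t^2 - 232*t - 12*x^3 + x^2*(-74*t - 86) + x*(-132*t^2 - 424*t - 88) - 24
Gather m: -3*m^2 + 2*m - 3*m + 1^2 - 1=-3*m^2 - m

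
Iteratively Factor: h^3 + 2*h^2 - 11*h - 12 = (h - 3)*(h^2 + 5*h + 4) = (h - 3)*(h + 1)*(h + 4)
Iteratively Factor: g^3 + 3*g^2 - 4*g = (g)*(g^2 + 3*g - 4) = g*(g + 4)*(g - 1)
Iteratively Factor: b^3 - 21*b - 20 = (b - 5)*(b^2 + 5*b + 4) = (b - 5)*(b + 4)*(b + 1)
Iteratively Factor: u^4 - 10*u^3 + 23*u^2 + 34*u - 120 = (u - 5)*(u^3 - 5*u^2 - 2*u + 24) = (u - 5)*(u - 3)*(u^2 - 2*u - 8) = (u - 5)*(u - 4)*(u - 3)*(u + 2)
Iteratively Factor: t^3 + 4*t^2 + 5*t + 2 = (t + 1)*(t^2 + 3*t + 2) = (t + 1)^2*(t + 2)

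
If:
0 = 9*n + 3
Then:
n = -1/3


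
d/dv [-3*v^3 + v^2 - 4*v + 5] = -9*v^2 + 2*v - 4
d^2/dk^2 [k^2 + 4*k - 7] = 2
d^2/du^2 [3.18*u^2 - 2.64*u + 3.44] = 6.36000000000000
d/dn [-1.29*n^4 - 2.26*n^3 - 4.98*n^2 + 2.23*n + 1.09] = -5.16*n^3 - 6.78*n^2 - 9.96*n + 2.23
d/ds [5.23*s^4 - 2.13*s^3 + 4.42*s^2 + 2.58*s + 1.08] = 20.92*s^3 - 6.39*s^2 + 8.84*s + 2.58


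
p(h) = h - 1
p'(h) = 1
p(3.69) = 2.69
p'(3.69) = 1.00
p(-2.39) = -3.39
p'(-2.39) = 1.00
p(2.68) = 1.68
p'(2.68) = 1.00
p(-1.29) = -2.29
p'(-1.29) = 1.00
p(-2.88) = -3.88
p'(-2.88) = 1.00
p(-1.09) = -2.09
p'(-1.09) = 1.00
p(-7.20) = -8.20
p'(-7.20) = 1.00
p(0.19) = -0.81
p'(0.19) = 1.00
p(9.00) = 8.00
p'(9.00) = 1.00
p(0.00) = -1.00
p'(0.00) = 1.00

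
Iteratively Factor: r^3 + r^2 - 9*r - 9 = (r + 3)*(r^2 - 2*r - 3) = (r + 1)*(r + 3)*(r - 3)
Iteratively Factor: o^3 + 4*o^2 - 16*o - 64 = (o + 4)*(o^2 - 16) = (o + 4)^2*(o - 4)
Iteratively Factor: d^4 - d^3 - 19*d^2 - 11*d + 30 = (d + 2)*(d^3 - 3*d^2 - 13*d + 15) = (d - 1)*(d + 2)*(d^2 - 2*d - 15) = (d - 5)*(d - 1)*(d + 2)*(d + 3)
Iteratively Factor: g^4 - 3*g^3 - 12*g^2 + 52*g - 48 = (g - 2)*(g^3 - g^2 - 14*g + 24) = (g - 2)*(g + 4)*(g^2 - 5*g + 6) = (g - 3)*(g - 2)*(g + 4)*(g - 2)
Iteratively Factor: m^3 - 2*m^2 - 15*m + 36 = (m + 4)*(m^2 - 6*m + 9) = (m - 3)*(m + 4)*(m - 3)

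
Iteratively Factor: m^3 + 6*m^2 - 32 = (m - 2)*(m^2 + 8*m + 16) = (m - 2)*(m + 4)*(m + 4)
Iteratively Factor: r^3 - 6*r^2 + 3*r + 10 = (r - 5)*(r^2 - r - 2) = (r - 5)*(r - 2)*(r + 1)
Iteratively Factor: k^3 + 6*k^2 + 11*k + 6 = (k + 2)*(k^2 + 4*k + 3) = (k + 1)*(k + 2)*(k + 3)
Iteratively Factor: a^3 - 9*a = (a + 3)*(a^2 - 3*a) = a*(a + 3)*(a - 3)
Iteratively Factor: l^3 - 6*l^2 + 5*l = (l - 1)*(l^2 - 5*l) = (l - 5)*(l - 1)*(l)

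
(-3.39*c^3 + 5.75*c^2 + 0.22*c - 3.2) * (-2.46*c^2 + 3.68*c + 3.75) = 8.3394*c^5 - 26.6202*c^4 + 7.9063*c^3 + 30.2441*c^2 - 10.951*c - 12.0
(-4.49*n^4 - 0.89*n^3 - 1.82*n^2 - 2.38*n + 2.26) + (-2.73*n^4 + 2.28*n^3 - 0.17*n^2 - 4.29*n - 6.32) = -7.22*n^4 + 1.39*n^3 - 1.99*n^2 - 6.67*n - 4.06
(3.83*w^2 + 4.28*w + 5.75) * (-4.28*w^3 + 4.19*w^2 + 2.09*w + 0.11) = -16.3924*w^5 - 2.2707*w^4 + 1.3279*w^3 + 33.459*w^2 + 12.4883*w + 0.6325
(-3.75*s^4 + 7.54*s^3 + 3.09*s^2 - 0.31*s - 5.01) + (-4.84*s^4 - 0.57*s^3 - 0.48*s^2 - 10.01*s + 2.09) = -8.59*s^4 + 6.97*s^3 + 2.61*s^2 - 10.32*s - 2.92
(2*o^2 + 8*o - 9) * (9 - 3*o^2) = -6*o^4 - 24*o^3 + 45*o^2 + 72*o - 81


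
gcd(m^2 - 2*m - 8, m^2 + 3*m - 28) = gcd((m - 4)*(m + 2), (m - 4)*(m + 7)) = m - 4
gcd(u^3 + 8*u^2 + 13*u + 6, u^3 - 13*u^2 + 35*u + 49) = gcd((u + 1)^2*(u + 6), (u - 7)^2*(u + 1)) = u + 1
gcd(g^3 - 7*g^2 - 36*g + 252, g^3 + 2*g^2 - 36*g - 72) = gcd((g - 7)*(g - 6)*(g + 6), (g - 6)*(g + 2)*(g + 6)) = g^2 - 36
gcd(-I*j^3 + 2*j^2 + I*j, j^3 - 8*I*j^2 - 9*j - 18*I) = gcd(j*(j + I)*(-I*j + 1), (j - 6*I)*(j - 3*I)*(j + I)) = j + I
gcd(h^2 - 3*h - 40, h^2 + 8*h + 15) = h + 5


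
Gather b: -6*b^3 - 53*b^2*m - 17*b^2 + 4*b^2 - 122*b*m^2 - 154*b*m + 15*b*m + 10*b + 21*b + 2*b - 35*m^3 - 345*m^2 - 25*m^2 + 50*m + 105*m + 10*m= -6*b^3 + b^2*(-53*m - 13) + b*(-122*m^2 - 139*m + 33) - 35*m^3 - 370*m^2 + 165*m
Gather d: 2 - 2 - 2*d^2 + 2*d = -2*d^2 + 2*d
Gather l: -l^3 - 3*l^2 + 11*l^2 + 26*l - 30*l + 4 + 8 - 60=-l^3 + 8*l^2 - 4*l - 48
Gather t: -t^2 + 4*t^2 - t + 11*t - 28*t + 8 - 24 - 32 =3*t^2 - 18*t - 48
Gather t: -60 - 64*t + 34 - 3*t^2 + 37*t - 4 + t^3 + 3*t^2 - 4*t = t^3 - 31*t - 30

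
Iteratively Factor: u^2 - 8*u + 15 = (u - 5)*(u - 3)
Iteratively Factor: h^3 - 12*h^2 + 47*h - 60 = (h - 3)*(h^2 - 9*h + 20) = (h - 5)*(h - 3)*(h - 4)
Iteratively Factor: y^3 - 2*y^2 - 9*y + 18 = (y - 3)*(y^2 + y - 6) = (y - 3)*(y - 2)*(y + 3)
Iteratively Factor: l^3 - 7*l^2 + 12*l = (l)*(l^2 - 7*l + 12) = l*(l - 4)*(l - 3)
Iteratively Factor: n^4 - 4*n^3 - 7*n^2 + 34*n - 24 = (n - 1)*(n^3 - 3*n^2 - 10*n + 24) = (n - 4)*(n - 1)*(n^2 + n - 6) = (n - 4)*(n - 2)*(n - 1)*(n + 3)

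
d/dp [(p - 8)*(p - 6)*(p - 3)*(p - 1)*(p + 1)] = 5*p^4 - 68*p^3 + 267*p^2 - 254*p - 90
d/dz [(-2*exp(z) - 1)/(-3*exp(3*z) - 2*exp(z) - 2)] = (-(2*exp(z) + 1)*(9*exp(2*z) + 2) + 6*exp(3*z) + 4*exp(z) + 4)*exp(z)/(3*exp(3*z) + 2*exp(z) + 2)^2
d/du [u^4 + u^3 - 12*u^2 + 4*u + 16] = 4*u^3 + 3*u^2 - 24*u + 4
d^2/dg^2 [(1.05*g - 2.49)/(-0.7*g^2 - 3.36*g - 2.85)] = (-(1.05*g - 2.49)*(1.4*g + 3.36)*(2.8*g + 6.72) + (4.41*g + 3.57)*(0.7*g^2 + 3.36*g + 2.85))/(0.7*g^2 + 3.36*g + 2.85)^3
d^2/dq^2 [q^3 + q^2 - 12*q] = 6*q + 2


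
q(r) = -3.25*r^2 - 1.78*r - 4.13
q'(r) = -6.5*r - 1.78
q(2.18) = -23.46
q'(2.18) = -15.95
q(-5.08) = -78.96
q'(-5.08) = 31.24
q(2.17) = -23.30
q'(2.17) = -15.88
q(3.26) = -44.47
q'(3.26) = -22.97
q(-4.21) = -54.24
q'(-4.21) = 25.58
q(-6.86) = -144.86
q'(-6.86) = 42.81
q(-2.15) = -15.33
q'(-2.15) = 12.20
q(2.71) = -32.82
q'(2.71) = -19.40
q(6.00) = -131.81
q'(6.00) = -40.78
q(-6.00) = -110.45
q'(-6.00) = 37.22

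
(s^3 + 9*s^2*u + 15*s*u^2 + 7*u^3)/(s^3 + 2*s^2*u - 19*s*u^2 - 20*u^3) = (s^2 + 8*s*u + 7*u^2)/(s^2 + s*u - 20*u^2)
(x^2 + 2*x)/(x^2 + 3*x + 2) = x/(x + 1)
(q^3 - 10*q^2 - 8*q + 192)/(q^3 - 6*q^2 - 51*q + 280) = (q^2 - 2*q - 24)/(q^2 + 2*q - 35)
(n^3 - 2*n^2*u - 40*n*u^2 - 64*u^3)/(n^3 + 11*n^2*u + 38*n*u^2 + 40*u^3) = (n - 8*u)/(n + 5*u)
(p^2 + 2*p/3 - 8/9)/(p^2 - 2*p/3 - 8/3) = (p - 2/3)/(p - 2)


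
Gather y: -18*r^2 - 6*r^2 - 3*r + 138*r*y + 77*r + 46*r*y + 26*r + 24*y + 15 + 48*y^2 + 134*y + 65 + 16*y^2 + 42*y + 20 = -24*r^2 + 100*r + 64*y^2 + y*(184*r + 200) + 100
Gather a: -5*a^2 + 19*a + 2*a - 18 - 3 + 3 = -5*a^2 + 21*a - 18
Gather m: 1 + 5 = 6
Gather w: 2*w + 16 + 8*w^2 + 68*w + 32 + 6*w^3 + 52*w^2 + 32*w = 6*w^3 + 60*w^2 + 102*w + 48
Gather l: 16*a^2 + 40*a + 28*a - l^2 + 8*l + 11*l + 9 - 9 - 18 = 16*a^2 + 68*a - l^2 + 19*l - 18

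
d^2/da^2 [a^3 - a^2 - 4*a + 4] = 6*a - 2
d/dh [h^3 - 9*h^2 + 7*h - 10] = 3*h^2 - 18*h + 7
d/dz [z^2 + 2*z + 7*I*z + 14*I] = 2*z + 2 + 7*I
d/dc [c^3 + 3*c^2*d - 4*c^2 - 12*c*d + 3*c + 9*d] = 3*c^2 + 6*c*d - 8*c - 12*d + 3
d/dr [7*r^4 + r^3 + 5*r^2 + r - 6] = 28*r^3 + 3*r^2 + 10*r + 1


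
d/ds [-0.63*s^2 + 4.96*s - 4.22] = 4.96 - 1.26*s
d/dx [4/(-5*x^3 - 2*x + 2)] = 4*(15*x^2 + 2)/(5*x^3 + 2*x - 2)^2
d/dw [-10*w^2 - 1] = -20*w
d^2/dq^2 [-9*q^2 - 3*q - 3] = -18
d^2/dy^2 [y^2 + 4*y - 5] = 2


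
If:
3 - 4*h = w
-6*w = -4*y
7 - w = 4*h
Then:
No Solution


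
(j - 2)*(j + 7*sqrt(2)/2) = j^2 - 2*j + 7*sqrt(2)*j/2 - 7*sqrt(2)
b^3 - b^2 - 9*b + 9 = (b - 3)*(b - 1)*(b + 3)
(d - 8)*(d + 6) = d^2 - 2*d - 48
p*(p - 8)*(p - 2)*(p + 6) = p^4 - 4*p^3 - 44*p^2 + 96*p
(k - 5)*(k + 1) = k^2 - 4*k - 5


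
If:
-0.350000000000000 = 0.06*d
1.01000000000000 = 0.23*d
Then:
No Solution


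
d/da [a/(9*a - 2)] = -2/(9*a - 2)^2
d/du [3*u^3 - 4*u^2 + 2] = u*(9*u - 8)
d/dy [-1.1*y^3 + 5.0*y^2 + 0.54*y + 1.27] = -3.3*y^2 + 10.0*y + 0.54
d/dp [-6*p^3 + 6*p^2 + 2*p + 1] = -18*p^2 + 12*p + 2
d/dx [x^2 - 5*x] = 2*x - 5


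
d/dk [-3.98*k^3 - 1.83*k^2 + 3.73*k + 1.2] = -11.94*k^2 - 3.66*k + 3.73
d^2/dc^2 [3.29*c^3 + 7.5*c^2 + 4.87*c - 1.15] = 19.74*c + 15.0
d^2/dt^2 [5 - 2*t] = 0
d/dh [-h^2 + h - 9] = 1 - 2*h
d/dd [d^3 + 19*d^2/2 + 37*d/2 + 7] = 3*d^2 + 19*d + 37/2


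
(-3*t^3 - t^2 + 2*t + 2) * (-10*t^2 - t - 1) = 30*t^5 + 13*t^4 - 16*t^3 - 21*t^2 - 4*t - 2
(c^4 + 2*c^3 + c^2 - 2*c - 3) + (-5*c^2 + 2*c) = c^4 + 2*c^3 - 4*c^2 - 3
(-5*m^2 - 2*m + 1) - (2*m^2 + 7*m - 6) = -7*m^2 - 9*m + 7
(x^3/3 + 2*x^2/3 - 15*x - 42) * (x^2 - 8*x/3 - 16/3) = x^5/3 - 2*x^4/9 - 167*x^3/9 - 50*x^2/9 + 192*x + 224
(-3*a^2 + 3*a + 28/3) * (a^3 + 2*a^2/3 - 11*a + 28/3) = -3*a^5 + a^4 + 133*a^3/3 - 493*a^2/9 - 224*a/3 + 784/9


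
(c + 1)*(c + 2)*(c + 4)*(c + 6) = c^4 + 13*c^3 + 56*c^2 + 92*c + 48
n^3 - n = n*(n - 1)*(n + 1)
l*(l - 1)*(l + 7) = l^3 + 6*l^2 - 7*l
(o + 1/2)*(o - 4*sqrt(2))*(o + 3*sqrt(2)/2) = o^3 - 5*sqrt(2)*o^2/2 + o^2/2 - 12*o - 5*sqrt(2)*o/4 - 6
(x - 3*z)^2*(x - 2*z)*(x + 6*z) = x^4 - 2*x^3*z - 27*x^2*z^2 + 108*x*z^3 - 108*z^4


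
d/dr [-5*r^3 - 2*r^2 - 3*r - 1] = -15*r^2 - 4*r - 3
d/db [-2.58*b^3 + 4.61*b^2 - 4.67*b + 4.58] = -7.74*b^2 + 9.22*b - 4.67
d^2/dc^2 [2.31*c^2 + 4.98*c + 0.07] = 4.62000000000000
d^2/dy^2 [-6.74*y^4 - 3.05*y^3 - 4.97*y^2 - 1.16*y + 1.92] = -80.88*y^2 - 18.3*y - 9.94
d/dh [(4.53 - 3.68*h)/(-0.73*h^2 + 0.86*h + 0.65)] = (-2.6864*h^2 + 6.6138*h - 6.2878)/(0.5329*h^4 - 1.2556*h^3 - 0.2094*h^2 + 1.118*h + 0.4225)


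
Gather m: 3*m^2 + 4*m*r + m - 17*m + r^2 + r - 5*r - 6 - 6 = 3*m^2 + m*(4*r - 16) + r^2 - 4*r - 12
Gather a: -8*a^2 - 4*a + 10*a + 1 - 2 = -8*a^2 + 6*a - 1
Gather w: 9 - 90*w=9 - 90*w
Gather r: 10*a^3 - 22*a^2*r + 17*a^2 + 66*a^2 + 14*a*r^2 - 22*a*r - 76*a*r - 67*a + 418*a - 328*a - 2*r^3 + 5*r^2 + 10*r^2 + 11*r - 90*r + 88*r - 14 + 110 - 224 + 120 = 10*a^3 + 83*a^2 + 23*a - 2*r^3 + r^2*(14*a + 15) + r*(-22*a^2 - 98*a + 9) - 8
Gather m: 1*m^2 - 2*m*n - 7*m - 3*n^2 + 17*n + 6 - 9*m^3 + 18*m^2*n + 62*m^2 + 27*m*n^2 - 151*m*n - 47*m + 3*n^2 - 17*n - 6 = -9*m^3 + m^2*(18*n + 63) + m*(27*n^2 - 153*n - 54)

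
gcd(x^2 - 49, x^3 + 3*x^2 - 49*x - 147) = x^2 - 49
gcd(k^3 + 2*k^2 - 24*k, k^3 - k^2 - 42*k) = k^2 + 6*k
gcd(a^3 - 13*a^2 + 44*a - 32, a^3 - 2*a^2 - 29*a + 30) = a - 1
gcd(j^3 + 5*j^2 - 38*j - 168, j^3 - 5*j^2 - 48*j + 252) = j^2 + j - 42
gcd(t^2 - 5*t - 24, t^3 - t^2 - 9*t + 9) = t + 3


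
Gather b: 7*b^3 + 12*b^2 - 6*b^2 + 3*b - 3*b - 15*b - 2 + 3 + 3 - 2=7*b^3 + 6*b^2 - 15*b + 2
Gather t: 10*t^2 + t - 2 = 10*t^2 + t - 2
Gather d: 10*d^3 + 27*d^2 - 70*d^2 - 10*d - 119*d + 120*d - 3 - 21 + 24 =10*d^3 - 43*d^2 - 9*d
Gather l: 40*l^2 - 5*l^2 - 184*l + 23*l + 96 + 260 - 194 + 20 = 35*l^2 - 161*l + 182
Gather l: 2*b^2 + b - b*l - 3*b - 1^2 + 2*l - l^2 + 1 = 2*b^2 - 2*b - l^2 + l*(2 - b)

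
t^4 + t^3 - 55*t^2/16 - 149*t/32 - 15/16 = (t - 2)*(t + 1/4)*(t + 5/4)*(t + 3/2)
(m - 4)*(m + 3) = m^2 - m - 12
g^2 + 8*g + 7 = (g + 1)*(g + 7)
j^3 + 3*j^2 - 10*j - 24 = (j - 3)*(j + 2)*(j + 4)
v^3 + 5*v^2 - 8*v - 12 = (v - 2)*(v + 1)*(v + 6)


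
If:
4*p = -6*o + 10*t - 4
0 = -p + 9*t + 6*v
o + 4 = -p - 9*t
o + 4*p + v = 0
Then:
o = -896/671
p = 138/671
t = -214/671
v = 344/671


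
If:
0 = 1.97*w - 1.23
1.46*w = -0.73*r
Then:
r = -1.25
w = 0.62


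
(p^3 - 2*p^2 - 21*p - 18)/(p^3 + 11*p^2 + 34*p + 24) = (p^2 - 3*p - 18)/(p^2 + 10*p + 24)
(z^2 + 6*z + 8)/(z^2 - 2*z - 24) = (z + 2)/(z - 6)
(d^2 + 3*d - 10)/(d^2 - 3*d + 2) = (d + 5)/(d - 1)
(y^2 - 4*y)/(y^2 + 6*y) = (y - 4)/(y + 6)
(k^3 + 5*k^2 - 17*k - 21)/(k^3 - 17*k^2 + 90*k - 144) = (k^2 + 8*k + 7)/(k^2 - 14*k + 48)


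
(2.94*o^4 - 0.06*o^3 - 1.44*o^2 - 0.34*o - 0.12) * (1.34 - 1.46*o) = -4.2924*o^5 + 4.0272*o^4 + 2.022*o^3 - 1.4332*o^2 - 0.2804*o - 0.1608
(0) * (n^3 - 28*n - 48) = 0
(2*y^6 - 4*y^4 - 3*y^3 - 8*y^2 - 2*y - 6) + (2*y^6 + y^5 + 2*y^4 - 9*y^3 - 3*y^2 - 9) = 4*y^6 + y^5 - 2*y^4 - 12*y^3 - 11*y^2 - 2*y - 15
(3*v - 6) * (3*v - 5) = 9*v^2 - 33*v + 30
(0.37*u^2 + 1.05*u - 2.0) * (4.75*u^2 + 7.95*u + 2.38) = 1.7575*u^4 + 7.929*u^3 - 0.2719*u^2 - 13.401*u - 4.76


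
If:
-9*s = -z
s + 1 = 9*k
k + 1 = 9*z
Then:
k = 41/364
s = 5/364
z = 45/364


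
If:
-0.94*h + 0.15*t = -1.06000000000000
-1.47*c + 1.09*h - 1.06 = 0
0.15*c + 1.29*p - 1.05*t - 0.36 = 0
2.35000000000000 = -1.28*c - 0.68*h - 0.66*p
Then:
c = -0.40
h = 0.43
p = -3.23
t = -4.36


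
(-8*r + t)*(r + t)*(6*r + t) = -48*r^3 - 50*r^2*t - r*t^2 + t^3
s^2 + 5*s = s*(s + 5)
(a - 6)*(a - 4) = a^2 - 10*a + 24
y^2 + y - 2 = (y - 1)*(y + 2)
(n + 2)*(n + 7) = n^2 + 9*n + 14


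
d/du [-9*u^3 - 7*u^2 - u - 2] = -27*u^2 - 14*u - 1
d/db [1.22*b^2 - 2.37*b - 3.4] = 2.44*b - 2.37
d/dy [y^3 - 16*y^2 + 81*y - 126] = 3*y^2 - 32*y + 81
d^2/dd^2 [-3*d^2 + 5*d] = -6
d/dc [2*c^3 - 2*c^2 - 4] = 2*c*(3*c - 2)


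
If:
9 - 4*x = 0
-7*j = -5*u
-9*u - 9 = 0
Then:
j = -5/7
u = -1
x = 9/4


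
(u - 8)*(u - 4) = u^2 - 12*u + 32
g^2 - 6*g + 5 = (g - 5)*(g - 1)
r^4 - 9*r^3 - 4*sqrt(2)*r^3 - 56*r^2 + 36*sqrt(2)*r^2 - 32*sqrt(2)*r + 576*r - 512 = (r - 8)*(r - 1)*(r - 8*sqrt(2))*(r + 4*sqrt(2))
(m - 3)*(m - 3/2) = m^2 - 9*m/2 + 9/2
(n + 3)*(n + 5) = n^2 + 8*n + 15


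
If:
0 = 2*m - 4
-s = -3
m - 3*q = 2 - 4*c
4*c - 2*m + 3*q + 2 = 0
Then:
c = 1/4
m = 2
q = 1/3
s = 3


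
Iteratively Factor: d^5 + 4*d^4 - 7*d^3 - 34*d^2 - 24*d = (d - 3)*(d^4 + 7*d^3 + 14*d^2 + 8*d) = (d - 3)*(d + 4)*(d^3 + 3*d^2 + 2*d) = (d - 3)*(d + 1)*(d + 4)*(d^2 + 2*d) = d*(d - 3)*(d + 1)*(d + 4)*(d + 2)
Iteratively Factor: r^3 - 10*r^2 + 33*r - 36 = (r - 3)*(r^2 - 7*r + 12) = (r - 4)*(r - 3)*(r - 3)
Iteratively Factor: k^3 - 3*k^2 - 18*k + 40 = (k - 2)*(k^2 - k - 20) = (k - 2)*(k + 4)*(k - 5)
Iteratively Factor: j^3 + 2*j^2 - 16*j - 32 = (j - 4)*(j^2 + 6*j + 8) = (j - 4)*(j + 4)*(j + 2)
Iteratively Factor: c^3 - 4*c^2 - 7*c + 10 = (c + 2)*(c^2 - 6*c + 5) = (c - 1)*(c + 2)*(c - 5)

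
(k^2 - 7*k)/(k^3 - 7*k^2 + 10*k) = (k - 7)/(k^2 - 7*k + 10)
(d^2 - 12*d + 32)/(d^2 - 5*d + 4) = (d - 8)/(d - 1)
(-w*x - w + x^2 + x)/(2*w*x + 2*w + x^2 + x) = (-w + x)/(2*w + x)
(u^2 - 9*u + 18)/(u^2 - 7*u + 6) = (u - 3)/(u - 1)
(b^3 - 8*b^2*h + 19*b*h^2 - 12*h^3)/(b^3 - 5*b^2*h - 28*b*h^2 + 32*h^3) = (b^2 - 7*b*h + 12*h^2)/(b^2 - 4*b*h - 32*h^2)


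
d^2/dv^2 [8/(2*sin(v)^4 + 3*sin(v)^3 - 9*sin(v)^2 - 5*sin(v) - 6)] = 8*(64*sin(v)^8 + 138*sin(v)^7 - 215*sin(v)^6 - 467*sin(v)^5 + 702*sin(v)^4 + 769*sin(v)^3 - 731*sin(v)^2 - 408*sin(v) + 58)/(-2*sin(v)^4 - 3*sin(v)^3 + 9*sin(v)^2 + 5*sin(v) + 6)^3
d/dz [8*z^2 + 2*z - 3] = 16*z + 2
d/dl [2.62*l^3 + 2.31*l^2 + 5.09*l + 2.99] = 7.86*l^2 + 4.62*l + 5.09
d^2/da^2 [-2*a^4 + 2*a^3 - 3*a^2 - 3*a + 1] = -24*a^2 + 12*a - 6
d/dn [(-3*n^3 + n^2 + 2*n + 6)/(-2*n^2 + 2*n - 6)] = 3*(n^4 - 2*n^3 + 10*n^2 + 2*n - 4)/(2*(n^4 - 2*n^3 + 7*n^2 - 6*n + 9))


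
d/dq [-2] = 0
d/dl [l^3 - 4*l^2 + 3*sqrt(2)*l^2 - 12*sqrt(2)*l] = 3*l^2 - 8*l + 6*sqrt(2)*l - 12*sqrt(2)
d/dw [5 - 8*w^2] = -16*w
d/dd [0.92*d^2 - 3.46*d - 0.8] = 1.84*d - 3.46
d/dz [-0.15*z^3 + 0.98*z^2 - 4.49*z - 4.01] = -0.45*z^2 + 1.96*z - 4.49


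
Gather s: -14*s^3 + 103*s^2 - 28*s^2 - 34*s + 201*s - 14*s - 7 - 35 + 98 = -14*s^3 + 75*s^2 + 153*s + 56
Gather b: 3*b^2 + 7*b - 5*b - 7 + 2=3*b^2 + 2*b - 5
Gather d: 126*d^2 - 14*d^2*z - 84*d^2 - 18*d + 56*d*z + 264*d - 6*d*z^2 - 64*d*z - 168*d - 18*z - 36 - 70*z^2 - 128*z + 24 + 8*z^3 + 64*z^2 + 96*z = d^2*(42 - 14*z) + d*(-6*z^2 - 8*z + 78) + 8*z^3 - 6*z^2 - 50*z - 12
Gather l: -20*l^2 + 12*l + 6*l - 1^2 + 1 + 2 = -20*l^2 + 18*l + 2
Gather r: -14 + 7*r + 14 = 7*r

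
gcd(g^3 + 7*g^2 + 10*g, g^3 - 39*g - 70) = g^2 + 7*g + 10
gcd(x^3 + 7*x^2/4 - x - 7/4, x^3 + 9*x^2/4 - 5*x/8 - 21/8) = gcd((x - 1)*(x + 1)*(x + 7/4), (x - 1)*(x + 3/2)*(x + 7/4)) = x^2 + 3*x/4 - 7/4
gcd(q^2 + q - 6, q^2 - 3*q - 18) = q + 3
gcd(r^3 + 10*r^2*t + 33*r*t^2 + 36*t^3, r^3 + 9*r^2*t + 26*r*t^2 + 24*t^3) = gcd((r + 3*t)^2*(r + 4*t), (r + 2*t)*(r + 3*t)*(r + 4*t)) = r^2 + 7*r*t + 12*t^2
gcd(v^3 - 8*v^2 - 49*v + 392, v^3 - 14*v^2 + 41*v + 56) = v^2 - 15*v + 56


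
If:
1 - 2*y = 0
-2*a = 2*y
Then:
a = -1/2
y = 1/2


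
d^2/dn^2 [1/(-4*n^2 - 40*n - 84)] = (n^2 + 10*n - 4*(n + 5)^2 + 21)/(2*(n^2 + 10*n + 21)^3)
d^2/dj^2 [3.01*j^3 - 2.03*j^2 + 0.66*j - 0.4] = 18.06*j - 4.06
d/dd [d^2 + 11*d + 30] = 2*d + 11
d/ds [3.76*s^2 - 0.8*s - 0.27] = 7.52*s - 0.8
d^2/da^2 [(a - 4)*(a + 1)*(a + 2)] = 6*a - 2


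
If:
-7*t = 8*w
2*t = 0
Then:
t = 0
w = 0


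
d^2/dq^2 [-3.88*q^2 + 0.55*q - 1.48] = -7.76000000000000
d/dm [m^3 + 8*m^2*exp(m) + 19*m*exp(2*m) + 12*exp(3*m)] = 8*m^2*exp(m) + 3*m^2 + 38*m*exp(2*m) + 16*m*exp(m) + 36*exp(3*m) + 19*exp(2*m)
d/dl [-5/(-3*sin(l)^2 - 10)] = -60*sin(2*l)/(3*cos(2*l) - 23)^2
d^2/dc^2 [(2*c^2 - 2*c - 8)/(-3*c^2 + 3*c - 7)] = 76*(9*c^2 - 9*c - 4)/(27*c^6 - 81*c^5 + 270*c^4 - 405*c^3 + 630*c^2 - 441*c + 343)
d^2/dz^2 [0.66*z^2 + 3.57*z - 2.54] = 1.32000000000000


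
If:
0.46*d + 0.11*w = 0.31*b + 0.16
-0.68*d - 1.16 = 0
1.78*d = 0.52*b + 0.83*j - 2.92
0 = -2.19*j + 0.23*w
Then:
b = -1.13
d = -1.71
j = 0.57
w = 5.40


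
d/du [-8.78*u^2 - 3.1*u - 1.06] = -17.56*u - 3.1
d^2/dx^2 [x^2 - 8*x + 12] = 2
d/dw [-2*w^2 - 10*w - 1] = -4*w - 10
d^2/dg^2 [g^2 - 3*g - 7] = 2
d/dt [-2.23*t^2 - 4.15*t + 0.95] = -4.46*t - 4.15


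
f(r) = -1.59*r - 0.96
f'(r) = -1.59000000000000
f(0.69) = -2.06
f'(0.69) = -1.59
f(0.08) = -1.09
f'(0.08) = -1.59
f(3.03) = -5.78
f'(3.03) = -1.59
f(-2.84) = 3.56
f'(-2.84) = -1.59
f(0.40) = -1.60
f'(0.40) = -1.59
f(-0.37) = -0.37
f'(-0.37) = -1.59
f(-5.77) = 8.21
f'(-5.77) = -1.59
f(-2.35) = 2.78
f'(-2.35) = -1.59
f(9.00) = -15.27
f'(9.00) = -1.59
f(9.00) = -15.27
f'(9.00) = -1.59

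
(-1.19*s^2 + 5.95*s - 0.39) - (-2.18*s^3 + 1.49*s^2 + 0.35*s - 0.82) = 2.18*s^3 - 2.68*s^2 + 5.6*s + 0.43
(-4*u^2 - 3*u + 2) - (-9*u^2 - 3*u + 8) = 5*u^2 - 6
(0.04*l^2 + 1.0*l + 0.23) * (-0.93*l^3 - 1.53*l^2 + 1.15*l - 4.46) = -0.0372*l^5 - 0.9912*l^4 - 1.6979*l^3 + 0.6197*l^2 - 4.1955*l - 1.0258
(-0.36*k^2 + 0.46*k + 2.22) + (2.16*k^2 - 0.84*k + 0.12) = 1.8*k^2 - 0.38*k + 2.34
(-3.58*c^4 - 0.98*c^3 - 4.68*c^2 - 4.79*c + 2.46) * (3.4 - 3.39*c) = 12.1362*c^5 - 8.8498*c^4 + 12.5332*c^3 + 0.3261*c^2 - 24.6254*c + 8.364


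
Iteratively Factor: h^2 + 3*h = (h)*(h + 3)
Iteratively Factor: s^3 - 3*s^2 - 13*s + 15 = (s - 1)*(s^2 - 2*s - 15) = (s - 1)*(s + 3)*(s - 5)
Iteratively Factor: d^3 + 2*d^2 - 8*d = (d)*(d^2 + 2*d - 8) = d*(d + 4)*(d - 2)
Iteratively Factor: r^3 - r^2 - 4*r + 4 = (r + 2)*(r^2 - 3*r + 2) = (r - 2)*(r + 2)*(r - 1)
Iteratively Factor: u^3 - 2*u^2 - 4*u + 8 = (u + 2)*(u^2 - 4*u + 4) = (u - 2)*(u + 2)*(u - 2)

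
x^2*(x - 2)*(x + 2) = x^4 - 4*x^2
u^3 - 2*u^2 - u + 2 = (u - 2)*(u - 1)*(u + 1)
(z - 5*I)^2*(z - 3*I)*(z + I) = z^4 - 12*I*z^3 - 42*z^2 + 20*I*z - 75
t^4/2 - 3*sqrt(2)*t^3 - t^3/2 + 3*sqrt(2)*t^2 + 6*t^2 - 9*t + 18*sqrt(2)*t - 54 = (t/2 + 1)*(t - 3)*(t - 3*sqrt(2))^2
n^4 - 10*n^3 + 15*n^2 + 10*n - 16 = (n - 8)*(n - 2)*(n - 1)*(n + 1)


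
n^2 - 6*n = n*(n - 6)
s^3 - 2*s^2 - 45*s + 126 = (s - 6)*(s - 3)*(s + 7)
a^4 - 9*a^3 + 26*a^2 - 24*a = a*(a - 4)*(a - 3)*(a - 2)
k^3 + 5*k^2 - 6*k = k*(k - 1)*(k + 6)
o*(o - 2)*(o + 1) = o^3 - o^2 - 2*o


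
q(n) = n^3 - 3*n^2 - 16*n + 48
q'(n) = 3*n^2 - 6*n - 16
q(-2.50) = 53.62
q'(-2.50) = 17.75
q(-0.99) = 59.93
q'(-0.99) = -7.12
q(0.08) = 46.70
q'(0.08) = -16.46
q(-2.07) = 59.40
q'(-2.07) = 9.27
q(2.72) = 2.41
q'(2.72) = -10.12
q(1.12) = 27.72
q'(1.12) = -18.96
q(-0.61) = 56.42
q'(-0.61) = -11.22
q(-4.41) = -25.55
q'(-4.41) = 68.80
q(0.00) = 48.00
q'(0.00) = -16.00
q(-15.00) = -3762.00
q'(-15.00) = 749.00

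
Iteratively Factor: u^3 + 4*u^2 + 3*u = (u + 3)*(u^2 + u) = (u + 1)*(u + 3)*(u)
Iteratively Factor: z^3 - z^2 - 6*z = (z - 3)*(z^2 + 2*z) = z*(z - 3)*(z + 2)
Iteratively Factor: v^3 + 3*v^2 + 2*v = (v + 1)*(v^2 + 2*v) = (v + 1)*(v + 2)*(v)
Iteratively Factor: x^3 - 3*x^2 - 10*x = (x)*(x^2 - 3*x - 10) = x*(x - 5)*(x + 2)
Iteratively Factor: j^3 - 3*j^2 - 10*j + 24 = (j + 3)*(j^2 - 6*j + 8) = (j - 2)*(j + 3)*(j - 4)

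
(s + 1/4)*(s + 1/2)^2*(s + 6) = s^4 + 29*s^3/4 + 8*s^2 + 49*s/16 + 3/8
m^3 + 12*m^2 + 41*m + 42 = (m + 2)*(m + 3)*(m + 7)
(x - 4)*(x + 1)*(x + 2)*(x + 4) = x^4 + 3*x^3 - 14*x^2 - 48*x - 32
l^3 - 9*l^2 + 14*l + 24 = (l - 6)*(l - 4)*(l + 1)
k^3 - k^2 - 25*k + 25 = (k - 5)*(k - 1)*(k + 5)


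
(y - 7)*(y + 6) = y^2 - y - 42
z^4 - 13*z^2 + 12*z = z*(z - 3)*(z - 1)*(z + 4)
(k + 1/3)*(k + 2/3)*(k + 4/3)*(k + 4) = k^4 + 19*k^3/3 + 98*k^2/9 + 176*k/27 + 32/27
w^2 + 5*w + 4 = (w + 1)*(w + 4)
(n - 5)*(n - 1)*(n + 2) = n^3 - 4*n^2 - 7*n + 10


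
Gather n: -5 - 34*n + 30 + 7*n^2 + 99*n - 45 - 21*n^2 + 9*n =-14*n^2 + 74*n - 20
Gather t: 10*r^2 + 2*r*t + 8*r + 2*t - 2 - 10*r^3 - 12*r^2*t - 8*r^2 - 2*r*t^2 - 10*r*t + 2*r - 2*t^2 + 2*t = -10*r^3 + 2*r^2 + 10*r + t^2*(-2*r - 2) + t*(-12*r^2 - 8*r + 4) - 2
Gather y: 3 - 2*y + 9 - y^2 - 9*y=-y^2 - 11*y + 12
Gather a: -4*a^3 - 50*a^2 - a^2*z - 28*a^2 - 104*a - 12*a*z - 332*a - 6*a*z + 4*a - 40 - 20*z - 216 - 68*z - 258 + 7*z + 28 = -4*a^3 + a^2*(-z - 78) + a*(-18*z - 432) - 81*z - 486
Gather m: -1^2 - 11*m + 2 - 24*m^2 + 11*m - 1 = -24*m^2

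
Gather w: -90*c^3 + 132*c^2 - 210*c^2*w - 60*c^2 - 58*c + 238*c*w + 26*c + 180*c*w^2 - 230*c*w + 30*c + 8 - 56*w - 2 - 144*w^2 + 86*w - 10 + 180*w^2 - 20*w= -90*c^3 + 72*c^2 - 2*c + w^2*(180*c + 36) + w*(-210*c^2 + 8*c + 10) - 4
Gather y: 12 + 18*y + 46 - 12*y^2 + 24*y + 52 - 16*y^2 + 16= -28*y^2 + 42*y + 126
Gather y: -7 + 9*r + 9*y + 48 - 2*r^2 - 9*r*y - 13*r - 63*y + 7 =-2*r^2 - 4*r + y*(-9*r - 54) + 48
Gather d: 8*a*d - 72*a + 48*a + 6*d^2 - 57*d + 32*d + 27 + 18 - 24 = -24*a + 6*d^2 + d*(8*a - 25) + 21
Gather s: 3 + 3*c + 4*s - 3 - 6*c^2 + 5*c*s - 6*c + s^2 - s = -6*c^2 - 3*c + s^2 + s*(5*c + 3)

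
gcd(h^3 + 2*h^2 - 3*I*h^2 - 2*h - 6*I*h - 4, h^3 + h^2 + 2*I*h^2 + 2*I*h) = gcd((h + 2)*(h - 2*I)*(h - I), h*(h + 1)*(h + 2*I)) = 1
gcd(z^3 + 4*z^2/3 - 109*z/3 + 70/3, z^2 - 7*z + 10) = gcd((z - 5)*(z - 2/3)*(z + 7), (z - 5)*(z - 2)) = z - 5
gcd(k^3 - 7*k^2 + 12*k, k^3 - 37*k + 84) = k^2 - 7*k + 12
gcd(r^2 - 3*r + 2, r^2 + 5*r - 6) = r - 1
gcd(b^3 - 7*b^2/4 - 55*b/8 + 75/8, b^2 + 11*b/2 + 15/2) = b + 5/2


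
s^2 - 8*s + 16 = (s - 4)^2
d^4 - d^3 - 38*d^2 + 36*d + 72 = (d - 6)*(d - 2)*(d + 1)*(d + 6)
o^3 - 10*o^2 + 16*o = o*(o - 8)*(o - 2)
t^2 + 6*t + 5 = (t + 1)*(t + 5)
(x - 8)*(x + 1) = x^2 - 7*x - 8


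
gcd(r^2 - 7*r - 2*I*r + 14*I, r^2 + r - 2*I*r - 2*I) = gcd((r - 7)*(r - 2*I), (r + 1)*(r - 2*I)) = r - 2*I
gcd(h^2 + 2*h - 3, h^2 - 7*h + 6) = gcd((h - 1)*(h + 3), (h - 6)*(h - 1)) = h - 1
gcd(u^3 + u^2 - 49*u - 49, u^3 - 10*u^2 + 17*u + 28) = u^2 - 6*u - 7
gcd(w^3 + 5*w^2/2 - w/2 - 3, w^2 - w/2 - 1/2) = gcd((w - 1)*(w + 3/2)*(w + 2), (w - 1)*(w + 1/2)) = w - 1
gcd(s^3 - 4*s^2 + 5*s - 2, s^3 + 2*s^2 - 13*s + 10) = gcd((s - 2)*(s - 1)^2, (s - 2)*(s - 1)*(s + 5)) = s^2 - 3*s + 2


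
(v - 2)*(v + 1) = v^2 - v - 2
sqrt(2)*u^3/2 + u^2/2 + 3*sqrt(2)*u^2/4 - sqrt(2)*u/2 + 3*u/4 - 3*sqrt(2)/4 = (u + 3/2)*(u - sqrt(2)/2)*(sqrt(2)*u/2 + 1)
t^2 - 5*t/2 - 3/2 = (t - 3)*(t + 1/2)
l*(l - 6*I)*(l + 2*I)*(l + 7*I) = l^4 + 3*I*l^3 + 40*l^2 + 84*I*l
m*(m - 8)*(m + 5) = m^3 - 3*m^2 - 40*m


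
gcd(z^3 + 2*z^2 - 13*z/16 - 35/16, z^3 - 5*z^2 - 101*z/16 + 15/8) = z + 5/4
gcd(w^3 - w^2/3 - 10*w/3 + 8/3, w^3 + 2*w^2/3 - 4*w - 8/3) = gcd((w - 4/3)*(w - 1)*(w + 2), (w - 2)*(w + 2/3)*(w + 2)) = w + 2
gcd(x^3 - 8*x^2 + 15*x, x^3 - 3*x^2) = x^2 - 3*x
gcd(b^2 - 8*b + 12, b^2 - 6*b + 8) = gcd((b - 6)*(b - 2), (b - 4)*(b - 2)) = b - 2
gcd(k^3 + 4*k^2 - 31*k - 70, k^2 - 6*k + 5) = k - 5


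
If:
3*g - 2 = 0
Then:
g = 2/3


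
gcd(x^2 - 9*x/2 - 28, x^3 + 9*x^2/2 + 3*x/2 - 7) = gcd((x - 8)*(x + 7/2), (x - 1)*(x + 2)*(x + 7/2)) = x + 7/2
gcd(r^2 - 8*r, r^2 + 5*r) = r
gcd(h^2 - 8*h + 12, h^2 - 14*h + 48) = h - 6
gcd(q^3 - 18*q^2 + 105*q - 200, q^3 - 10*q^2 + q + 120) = q^2 - 13*q + 40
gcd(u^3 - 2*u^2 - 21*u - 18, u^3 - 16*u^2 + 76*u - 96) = u - 6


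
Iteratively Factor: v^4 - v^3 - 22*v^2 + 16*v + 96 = (v - 4)*(v^3 + 3*v^2 - 10*v - 24) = (v - 4)*(v + 4)*(v^2 - v - 6) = (v - 4)*(v + 2)*(v + 4)*(v - 3)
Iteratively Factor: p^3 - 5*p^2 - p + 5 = (p - 1)*(p^2 - 4*p - 5) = (p - 1)*(p + 1)*(p - 5)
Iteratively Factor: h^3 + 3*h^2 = (h + 3)*(h^2) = h*(h + 3)*(h)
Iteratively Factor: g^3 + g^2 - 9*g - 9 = (g + 1)*(g^2 - 9) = (g + 1)*(g + 3)*(g - 3)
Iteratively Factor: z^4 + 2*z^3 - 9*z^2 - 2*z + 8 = (z + 4)*(z^3 - 2*z^2 - z + 2) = (z + 1)*(z + 4)*(z^2 - 3*z + 2) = (z - 1)*(z + 1)*(z + 4)*(z - 2)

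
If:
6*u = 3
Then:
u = 1/2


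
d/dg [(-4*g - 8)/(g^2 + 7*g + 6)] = 4*(g^2 + 4*g + 8)/(g^4 + 14*g^3 + 61*g^2 + 84*g + 36)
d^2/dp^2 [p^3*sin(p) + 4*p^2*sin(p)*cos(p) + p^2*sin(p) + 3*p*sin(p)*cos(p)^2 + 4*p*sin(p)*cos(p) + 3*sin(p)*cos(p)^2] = -p^3*sin(p) - p^2*sin(p) - 8*p^2*sin(2*p) + 6*p^2*cos(p) + 21*p*sin(p)/4 - 8*p*sin(2*p) - 27*p*sin(3*p)/4 + 4*p*cos(p) + 16*p*cos(2*p) + 5*sin(p)/4 + 4*sin(2*p) - 27*sin(3*p)/4 + 3*cos(p)/2 + 8*cos(2*p) + 9*cos(3*p)/2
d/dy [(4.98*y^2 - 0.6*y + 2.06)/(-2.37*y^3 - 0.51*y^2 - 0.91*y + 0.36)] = (11.8026*y^4 - 2.844*y^3 + 9.8088*y^2 + 5.6868*y + 1.6586)/(5.6169*y^6 + 2.4174*y^5 + 4.5735*y^4 - 0.7782*y^3 + 0.4609*y^2 - 0.6552*y + 0.1296)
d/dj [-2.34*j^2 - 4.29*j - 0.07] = -4.68*j - 4.29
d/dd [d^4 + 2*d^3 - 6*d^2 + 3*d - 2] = 4*d^3 + 6*d^2 - 12*d + 3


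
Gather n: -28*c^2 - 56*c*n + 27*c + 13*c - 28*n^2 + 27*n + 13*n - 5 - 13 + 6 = -28*c^2 + 40*c - 28*n^2 + n*(40 - 56*c) - 12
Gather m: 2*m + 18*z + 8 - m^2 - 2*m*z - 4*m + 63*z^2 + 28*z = -m^2 + m*(-2*z - 2) + 63*z^2 + 46*z + 8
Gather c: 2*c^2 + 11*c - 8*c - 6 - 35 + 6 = 2*c^2 + 3*c - 35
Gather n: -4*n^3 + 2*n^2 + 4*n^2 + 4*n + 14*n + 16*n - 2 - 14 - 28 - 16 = -4*n^3 + 6*n^2 + 34*n - 60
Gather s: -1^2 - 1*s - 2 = -s - 3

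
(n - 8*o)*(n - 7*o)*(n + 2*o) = n^3 - 13*n^2*o + 26*n*o^2 + 112*o^3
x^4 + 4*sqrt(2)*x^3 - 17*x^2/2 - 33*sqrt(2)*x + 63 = (x - 3*sqrt(2)/2)*(x - sqrt(2))*(x + 3*sqrt(2))*(x + 7*sqrt(2)/2)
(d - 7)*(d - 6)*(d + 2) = d^3 - 11*d^2 + 16*d + 84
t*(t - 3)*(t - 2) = t^3 - 5*t^2 + 6*t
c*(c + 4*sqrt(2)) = c^2 + 4*sqrt(2)*c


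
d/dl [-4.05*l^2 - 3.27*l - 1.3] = -8.1*l - 3.27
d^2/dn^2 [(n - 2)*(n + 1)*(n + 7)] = 6*n + 12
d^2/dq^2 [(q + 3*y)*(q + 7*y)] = 2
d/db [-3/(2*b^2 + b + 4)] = 3*(4*b + 1)/(2*b^2 + b + 4)^2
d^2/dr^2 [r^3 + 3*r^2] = 6*r + 6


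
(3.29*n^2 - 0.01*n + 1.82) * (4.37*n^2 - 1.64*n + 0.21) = 14.3773*n^4 - 5.4393*n^3 + 8.6607*n^2 - 2.9869*n + 0.3822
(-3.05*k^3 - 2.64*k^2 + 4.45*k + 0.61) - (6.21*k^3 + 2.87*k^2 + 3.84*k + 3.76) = -9.26*k^3 - 5.51*k^2 + 0.61*k - 3.15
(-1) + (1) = 0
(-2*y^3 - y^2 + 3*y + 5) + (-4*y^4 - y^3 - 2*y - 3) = -4*y^4 - 3*y^3 - y^2 + y + 2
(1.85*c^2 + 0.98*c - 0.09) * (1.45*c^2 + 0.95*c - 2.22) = 2.6825*c^4 + 3.1785*c^3 - 3.3065*c^2 - 2.2611*c + 0.1998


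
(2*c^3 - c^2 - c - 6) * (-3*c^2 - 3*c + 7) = -6*c^5 - 3*c^4 + 20*c^3 + 14*c^2 + 11*c - 42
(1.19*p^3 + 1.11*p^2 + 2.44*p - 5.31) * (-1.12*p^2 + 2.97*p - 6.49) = -1.3328*p^5 + 2.2911*p^4 - 7.1592*p^3 + 5.9901*p^2 - 31.6063*p + 34.4619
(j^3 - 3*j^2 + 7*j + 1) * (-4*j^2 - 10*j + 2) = -4*j^5 + 2*j^4 + 4*j^3 - 80*j^2 + 4*j + 2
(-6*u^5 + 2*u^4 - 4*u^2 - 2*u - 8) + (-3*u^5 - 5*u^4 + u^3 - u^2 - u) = -9*u^5 - 3*u^4 + u^3 - 5*u^2 - 3*u - 8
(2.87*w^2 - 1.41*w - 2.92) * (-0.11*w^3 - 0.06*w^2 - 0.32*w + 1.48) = -0.3157*w^5 - 0.0171*w^4 - 0.5126*w^3 + 4.874*w^2 - 1.1524*w - 4.3216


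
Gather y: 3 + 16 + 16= 35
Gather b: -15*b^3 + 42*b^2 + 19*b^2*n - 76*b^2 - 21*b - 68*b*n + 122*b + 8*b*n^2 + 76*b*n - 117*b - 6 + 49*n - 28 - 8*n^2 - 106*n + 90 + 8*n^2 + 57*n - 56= -15*b^3 + b^2*(19*n - 34) + b*(8*n^2 + 8*n - 16)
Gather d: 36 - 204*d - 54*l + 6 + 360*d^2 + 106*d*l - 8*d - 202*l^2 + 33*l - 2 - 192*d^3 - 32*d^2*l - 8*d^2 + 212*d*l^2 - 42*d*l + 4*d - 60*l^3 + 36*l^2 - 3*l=-192*d^3 + d^2*(352 - 32*l) + d*(212*l^2 + 64*l - 208) - 60*l^3 - 166*l^2 - 24*l + 40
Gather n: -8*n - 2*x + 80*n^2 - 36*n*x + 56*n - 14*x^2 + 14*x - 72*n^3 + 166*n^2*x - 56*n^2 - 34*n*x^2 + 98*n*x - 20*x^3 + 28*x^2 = -72*n^3 + n^2*(166*x + 24) + n*(-34*x^2 + 62*x + 48) - 20*x^3 + 14*x^2 + 12*x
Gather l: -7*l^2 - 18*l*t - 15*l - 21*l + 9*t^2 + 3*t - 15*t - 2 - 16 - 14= -7*l^2 + l*(-18*t - 36) + 9*t^2 - 12*t - 32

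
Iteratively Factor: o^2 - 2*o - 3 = (o - 3)*(o + 1)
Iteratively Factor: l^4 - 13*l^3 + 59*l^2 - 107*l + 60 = (l - 3)*(l^3 - 10*l^2 + 29*l - 20) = (l - 5)*(l - 3)*(l^2 - 5*l + 4) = (l - 5)*(l - 3)*(l - 1)*(l - 4)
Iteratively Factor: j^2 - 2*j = (j - 2)*(j)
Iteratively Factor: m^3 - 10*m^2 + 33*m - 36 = (m - 3)*(m^2 - 7*m + 12) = (m - 3)^2*(m - 4)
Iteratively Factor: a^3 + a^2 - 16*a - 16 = (a + 1)*(a^2 - 16) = (a + 1)*(a + 4)*(a - 4)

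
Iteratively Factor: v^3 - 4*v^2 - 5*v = (v + 1)*(v^2 - 5*v) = (v - 5)*(v + 1)*(v)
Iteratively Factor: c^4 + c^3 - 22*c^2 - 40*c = (c)*(c^3 + c^2 - 22*c - 40) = c*(c + 4)*(c^2 - 3*c - 10) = c*(c + 2)*(c + 4)*(c - 5)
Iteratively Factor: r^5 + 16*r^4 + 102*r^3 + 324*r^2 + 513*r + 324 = (r + 4)*(r^4 + 12*r^3 + 54*r^2 + 108*r + 81) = (r + 3)*(r + 4)*(r^3 + 9*r^2 + 27*r + 27) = (r + 3)^2*(r + 4)*(r^2 + 6*r + 9) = (r + 3)^3*(r + 4)*(r + 3)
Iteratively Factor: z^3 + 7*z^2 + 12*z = (z + 4)*(z^2 + 3*z) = (z + 3)*(z + 4)*(z)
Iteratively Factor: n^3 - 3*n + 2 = (n + 2)*(n^2 - 2*n + 1) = (n - 1)*(n + 2)*(n - 1)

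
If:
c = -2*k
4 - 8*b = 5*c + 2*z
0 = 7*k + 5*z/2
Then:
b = 1/2 - 39*z/56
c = 5*z/7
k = -5*z/14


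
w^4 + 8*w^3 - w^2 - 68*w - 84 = (w - 3)*(w + 2)^2*(w + 7)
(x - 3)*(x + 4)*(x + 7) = x^3 + 8*x^2 - 5*x - 84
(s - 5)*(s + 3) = s^2 - 2*s - 15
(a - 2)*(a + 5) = a^2 + 3*a - 10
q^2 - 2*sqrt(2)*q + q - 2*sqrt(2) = (q + 1)*(q - 2*sqrt(2))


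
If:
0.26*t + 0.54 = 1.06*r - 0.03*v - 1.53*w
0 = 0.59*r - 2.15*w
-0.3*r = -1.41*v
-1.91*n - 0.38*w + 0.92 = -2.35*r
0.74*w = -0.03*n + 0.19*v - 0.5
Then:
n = -2.57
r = -2.60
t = -8.41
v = -0.55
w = -0.71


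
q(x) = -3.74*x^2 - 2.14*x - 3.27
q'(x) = -7.48*x - 2.14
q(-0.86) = -4.20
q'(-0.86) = 4.29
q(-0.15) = -3.03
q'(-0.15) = -1.02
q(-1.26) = -6.51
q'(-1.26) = 7.28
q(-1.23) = -6.30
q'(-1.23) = 7.06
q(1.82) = -19.55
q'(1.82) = -15.75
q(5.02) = -108.26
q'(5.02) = -39.69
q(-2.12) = -15.54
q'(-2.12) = 13.72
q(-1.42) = -7.77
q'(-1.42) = 8.48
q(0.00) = -3.27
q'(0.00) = -2.14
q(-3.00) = -30.51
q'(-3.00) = 20.30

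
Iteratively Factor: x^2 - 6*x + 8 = (x - 2)*(x - 4)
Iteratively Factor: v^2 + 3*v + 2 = (v + 2)*(v + 1)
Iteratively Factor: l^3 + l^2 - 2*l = (l - 1)*(l^2 + 2*l) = l*(l - 1)*(l + 2)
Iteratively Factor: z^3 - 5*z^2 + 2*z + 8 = (z - 2)*(z^2 - 3*z - 4) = (z - 2)*(z + 1)*(z - 4)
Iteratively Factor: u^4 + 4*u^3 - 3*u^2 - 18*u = (u + 3)*(u^3 + u^2 - 6*u) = (u + 3)^2*(u^2 - 2*u) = (u - 2)*(u + 3)^2*(u)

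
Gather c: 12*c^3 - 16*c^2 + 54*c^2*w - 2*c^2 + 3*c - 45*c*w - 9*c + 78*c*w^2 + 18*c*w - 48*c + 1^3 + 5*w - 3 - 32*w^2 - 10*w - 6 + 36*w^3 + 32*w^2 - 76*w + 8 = 12*c^3 + c^2*(54*w - 18) + c*(78*w^2 - 27*w - 54) + 36*w^3 - 81*w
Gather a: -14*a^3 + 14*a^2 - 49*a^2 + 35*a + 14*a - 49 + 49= -14*a^3 - 35*a^2 + 49*a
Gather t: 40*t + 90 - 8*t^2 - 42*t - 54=-8*t^2 - 2*t + 36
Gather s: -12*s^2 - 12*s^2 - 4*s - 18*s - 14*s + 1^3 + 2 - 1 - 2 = -24*s^2 - 36*s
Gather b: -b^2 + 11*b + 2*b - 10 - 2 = -b^2 + 13*b - 12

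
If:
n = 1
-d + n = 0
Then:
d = 1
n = 1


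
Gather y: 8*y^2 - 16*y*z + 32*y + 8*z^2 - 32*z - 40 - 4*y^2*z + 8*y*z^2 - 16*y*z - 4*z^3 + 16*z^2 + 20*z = y^2*(8 - 4*z) + y*(8*z^2 - 32*z + 32) - 4*z^3 + 24*z^2 - 12*z - 40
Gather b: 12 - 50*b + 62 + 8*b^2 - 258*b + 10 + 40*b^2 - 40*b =48*b^2 - 348*b + 84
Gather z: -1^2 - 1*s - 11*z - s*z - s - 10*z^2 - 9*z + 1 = -2*s - 10*z^2 + z*(-s - 20)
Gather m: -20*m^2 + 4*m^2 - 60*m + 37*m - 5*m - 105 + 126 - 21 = -16*m^2 - 28*m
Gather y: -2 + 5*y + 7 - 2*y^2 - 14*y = -2*y^2 - 9*y + 5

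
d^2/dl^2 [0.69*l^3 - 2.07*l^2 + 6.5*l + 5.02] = 4.14*l - 4.14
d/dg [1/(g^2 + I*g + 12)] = (-2*g - I)/(g^2 + I*g + 12)^2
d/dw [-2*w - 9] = -2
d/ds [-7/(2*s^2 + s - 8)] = 7*(4*s + 1)/(2*s^2 + s - 8)^2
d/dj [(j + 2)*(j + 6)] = 2*j + 8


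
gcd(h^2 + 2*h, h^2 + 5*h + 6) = h + 2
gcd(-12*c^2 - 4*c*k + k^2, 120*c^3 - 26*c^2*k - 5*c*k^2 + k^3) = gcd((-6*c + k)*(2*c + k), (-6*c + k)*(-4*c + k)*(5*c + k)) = 6*c - k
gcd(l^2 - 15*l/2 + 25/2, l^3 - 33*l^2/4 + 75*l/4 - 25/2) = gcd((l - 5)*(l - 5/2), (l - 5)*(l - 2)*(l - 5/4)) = l - 5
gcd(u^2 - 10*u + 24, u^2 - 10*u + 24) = u^2 - 10*u + 24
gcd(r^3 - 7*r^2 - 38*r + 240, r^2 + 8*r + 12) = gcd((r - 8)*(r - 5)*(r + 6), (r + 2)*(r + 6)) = r + 6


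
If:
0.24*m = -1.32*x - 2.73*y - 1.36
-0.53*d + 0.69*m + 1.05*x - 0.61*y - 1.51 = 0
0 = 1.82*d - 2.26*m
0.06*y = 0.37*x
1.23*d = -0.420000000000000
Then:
No Solution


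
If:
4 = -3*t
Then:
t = -4/3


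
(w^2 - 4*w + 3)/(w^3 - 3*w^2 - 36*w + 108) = (w - 1)/(w^2 - 36)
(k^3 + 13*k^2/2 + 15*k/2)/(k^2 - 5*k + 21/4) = 2*k*(2*k^2 + 13*k + 15)/(4*k^2 - 20*k + 21)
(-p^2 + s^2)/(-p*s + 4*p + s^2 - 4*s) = (p + s)/(s - 4)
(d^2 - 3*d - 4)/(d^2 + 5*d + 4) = (d - 4)/(d + 4)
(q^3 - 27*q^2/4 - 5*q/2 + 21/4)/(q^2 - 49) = (4*q^2 + q - 3)/(4*(q + 7))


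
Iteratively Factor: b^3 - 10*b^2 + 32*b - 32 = (b - 4)*(b^2 - 6*b + 8) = (b - 4)*(b - 2)*(b - 4)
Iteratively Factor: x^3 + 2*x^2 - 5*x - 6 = (x + 3)*(x^2 - x - 2) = (x + 1)*(x + 3)*(x - 2)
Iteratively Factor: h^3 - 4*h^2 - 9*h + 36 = (h - 3)*(h^2 - h - 12) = (h - 3)*(h + 3)*(h - 4)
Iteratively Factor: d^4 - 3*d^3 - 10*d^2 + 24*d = (d - 2)*(d^3 - d^2 - 12*d) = (d - 2)*(d + 3)*(d^2 - 4*d) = (d - 4)*(d - 2)*(d + 3)*(d)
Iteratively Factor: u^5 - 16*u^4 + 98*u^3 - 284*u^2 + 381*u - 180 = (u - 5)*(u^4 - 11*u^3 + 43*u^2 - 69*u + 36) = (u - 5)*(u - 3)*(u^3 - 8*u^2 + 19*u - 12) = (u - 5)*(u - 3)*(u - 1)*(u^2 - 7*u + 12) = (u - 5)*(u - 4)*(u - 3)*(u - 1)*(u - 3)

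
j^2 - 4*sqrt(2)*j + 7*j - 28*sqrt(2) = (j + 7)*(j - 4*sqrt(2))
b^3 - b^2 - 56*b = b*(b - 8)*(b + 7)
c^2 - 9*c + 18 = (c - 6)*(c - 3)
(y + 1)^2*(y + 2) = y^3 + 4*y^2 + 5*y + 2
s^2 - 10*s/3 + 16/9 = (s - 8/3)*(s - 2/3)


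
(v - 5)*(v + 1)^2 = v^3 - 3*v^2 - 9*v - 5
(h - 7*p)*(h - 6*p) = h^2 - 13*h*p + 42*p^2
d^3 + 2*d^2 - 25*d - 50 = (d - 5)*(d + 2)*(d + 5)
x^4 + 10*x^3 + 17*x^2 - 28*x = x*(x - 1)*(x + 4)*(x + 7)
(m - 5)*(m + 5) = m^2 - 25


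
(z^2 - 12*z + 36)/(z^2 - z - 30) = (z - 6)/(z + 5)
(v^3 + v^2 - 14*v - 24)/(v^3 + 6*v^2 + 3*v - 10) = (v^2 - v - 12)/(v^2 + 4*v - 5)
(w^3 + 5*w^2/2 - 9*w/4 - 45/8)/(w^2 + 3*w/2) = w + 1 - 15/(4*w)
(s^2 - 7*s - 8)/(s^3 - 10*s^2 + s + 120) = (s + 1)/(s^2 - 2*s - 15)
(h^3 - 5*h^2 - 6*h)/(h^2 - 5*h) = (h^2 - 5*h - 6)/(h - 5)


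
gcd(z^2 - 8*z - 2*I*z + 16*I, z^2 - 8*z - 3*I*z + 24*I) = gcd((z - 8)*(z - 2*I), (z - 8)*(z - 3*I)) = z - 8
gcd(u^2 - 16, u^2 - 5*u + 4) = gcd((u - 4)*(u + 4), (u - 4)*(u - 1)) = u - 4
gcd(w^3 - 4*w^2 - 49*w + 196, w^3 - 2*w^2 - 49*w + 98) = w^2 - 49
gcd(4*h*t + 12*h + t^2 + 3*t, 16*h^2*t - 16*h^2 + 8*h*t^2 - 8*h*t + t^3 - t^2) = 4*h + t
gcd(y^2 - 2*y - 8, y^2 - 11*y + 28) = y - 4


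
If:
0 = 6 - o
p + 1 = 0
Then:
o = 6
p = -1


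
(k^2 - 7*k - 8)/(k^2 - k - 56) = (k + 1)/(k + 7)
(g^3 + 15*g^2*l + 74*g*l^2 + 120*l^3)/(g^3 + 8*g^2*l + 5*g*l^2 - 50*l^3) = (g^2 + 10*g*l + 24*l^2)/(g^2 + 3*g*l - 10*l^2)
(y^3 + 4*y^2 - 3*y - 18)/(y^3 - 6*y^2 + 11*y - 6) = (y^2 + 6*y + 9)/(y^2 - 4*y + 3)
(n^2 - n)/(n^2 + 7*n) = (n - 1)/(n + 7)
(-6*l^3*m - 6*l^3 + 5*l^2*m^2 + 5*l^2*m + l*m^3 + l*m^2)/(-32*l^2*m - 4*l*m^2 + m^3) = l*(6*l^2*m + 6*l^2 - 5*l*m^2 - 5*l*m - m^3 - m^2)/(m*(32*l^2 + 4*l*m - m^2))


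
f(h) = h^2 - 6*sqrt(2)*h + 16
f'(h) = 2*h - 6*sqrt(2)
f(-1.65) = 32.72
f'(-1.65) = -11.79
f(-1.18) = 27.41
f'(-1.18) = -10.85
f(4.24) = -2.00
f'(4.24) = -0.00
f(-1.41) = 29.95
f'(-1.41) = -11.31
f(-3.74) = 61.72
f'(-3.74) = -15.97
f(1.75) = 4.21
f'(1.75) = -4.99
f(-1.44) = 30.29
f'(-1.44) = -11.37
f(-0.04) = 16.34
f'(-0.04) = -8.57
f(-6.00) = 102.91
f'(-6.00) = -20.49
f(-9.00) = 173.37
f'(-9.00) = -26.49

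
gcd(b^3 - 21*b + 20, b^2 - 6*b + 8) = b - 4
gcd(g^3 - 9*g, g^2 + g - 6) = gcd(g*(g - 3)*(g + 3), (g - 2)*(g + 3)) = g + 3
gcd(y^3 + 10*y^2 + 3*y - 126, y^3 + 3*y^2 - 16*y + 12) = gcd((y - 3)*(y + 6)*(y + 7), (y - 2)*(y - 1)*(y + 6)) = y + 6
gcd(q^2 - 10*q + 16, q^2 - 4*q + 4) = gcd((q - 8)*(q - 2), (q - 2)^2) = q - 2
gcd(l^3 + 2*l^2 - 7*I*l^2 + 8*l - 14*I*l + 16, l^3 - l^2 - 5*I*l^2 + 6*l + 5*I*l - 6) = l + I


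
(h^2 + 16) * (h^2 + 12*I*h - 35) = h^4 + 12*I*h^3 - 19*h^2 + 192*I*h - 560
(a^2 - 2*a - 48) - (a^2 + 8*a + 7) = -10*a - 55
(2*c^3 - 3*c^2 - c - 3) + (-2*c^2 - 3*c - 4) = 2*c^3 - 5*c^2 - 4*c - 7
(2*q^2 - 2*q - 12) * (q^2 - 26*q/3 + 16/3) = 2*q^4 - 58*q^3/3 + 16*q^2 + 280*q/3 - 64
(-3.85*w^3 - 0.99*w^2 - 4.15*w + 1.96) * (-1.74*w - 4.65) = 6.699*w^4 + 19.6251*w^3 + 11.8245*w^2 + 15.8871*w - 9.114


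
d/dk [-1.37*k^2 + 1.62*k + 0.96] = 1.62 - 2.74*k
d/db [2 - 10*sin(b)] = -10*cos(b)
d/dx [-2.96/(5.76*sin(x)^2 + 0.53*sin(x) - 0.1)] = (34.0992*sin(x) + 1.5688)*cos(x)/(5.76*sin(x)^2 + 0.53*sin(x) - 0.1)^2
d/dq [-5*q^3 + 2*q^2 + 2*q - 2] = -15*q^2 + 4*q + 2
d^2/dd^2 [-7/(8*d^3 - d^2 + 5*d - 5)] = 14*((24*d - 1)*(8*d^3 - d^2 + 5*d - 5) - (24*d^2 - 2*d + 5)^2)/(8*d^3 - d^2 + 5*d - 5)^3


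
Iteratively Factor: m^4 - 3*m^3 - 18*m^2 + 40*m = (m - 5)*(m^3 + 2*m^2 - 8*m) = (m - 5)*(m + 4)*(m^2 - 2*m) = m*(m - 5)*(m + 4)*(m - 2)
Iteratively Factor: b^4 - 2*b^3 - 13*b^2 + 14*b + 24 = (b + 1)*(b^3 - 3*b^2 - 10*b + 24) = (b + 1)*(b + 3)*(b^2 - 6*b + 8) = (b - 4)*(b + 1)*(b + 3)*(b - 2)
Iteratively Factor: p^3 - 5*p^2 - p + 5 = (p - 5)*(p^2 - 1) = (p - 5)*(p + 1)*(p - 1)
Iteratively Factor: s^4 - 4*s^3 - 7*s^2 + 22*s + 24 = (s + 1)*(s^3 - 5*s^2 - 2*s + 24) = (s - 3)*(s + 1)*(s^2 - 2*s - 8) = (s - 4)*(s - 3)*(s + 1)*(s + 2)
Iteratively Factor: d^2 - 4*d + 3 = (d - 1)*(d - 3)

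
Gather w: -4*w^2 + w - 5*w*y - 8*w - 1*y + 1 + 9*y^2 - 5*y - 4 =-4*w^2 + w*(-5*y - 7) + 9*y^2 - 6*y - 3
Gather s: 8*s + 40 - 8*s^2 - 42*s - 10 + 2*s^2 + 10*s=-6*s^2 - 24*s + 30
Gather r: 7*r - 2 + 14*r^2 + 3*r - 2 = 14*r^2 + 10*r - 4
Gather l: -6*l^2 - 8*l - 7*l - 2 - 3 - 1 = -6*l^2 - 15*l - 6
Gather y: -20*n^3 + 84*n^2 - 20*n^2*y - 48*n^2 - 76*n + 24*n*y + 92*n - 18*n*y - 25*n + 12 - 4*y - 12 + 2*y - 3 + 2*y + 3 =-20*n^3 + 36*n^2 - 9*n + y*(-20*n^2 + 6*n)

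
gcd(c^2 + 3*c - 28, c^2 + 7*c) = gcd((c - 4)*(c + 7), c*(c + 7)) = c + 7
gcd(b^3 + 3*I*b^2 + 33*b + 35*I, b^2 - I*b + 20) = b - 5*I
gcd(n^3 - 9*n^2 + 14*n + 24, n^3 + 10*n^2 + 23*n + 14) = n + 1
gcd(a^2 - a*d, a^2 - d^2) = a - d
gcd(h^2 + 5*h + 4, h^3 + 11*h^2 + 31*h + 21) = h + 1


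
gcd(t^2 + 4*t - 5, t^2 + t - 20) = t + 5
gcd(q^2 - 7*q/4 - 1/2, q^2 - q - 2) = q - 2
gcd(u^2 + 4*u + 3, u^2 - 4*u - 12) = 1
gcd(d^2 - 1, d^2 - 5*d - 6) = d + 1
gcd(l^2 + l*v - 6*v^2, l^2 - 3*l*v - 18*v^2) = l + 3*v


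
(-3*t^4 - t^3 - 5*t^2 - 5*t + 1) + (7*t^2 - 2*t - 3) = -3*t^4 - t^3 + 2*t^2 - 7*t - 2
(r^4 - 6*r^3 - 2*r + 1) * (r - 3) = r^5 - 9*r^4 + 18*r^3 - 2*r^2 + 7*r - 3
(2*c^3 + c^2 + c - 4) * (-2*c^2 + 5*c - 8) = -4*c^5 + 8*c^4 - 13*c^3 + 5*c^2 - 28*c + 32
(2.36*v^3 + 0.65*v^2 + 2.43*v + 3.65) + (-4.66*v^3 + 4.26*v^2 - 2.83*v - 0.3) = -2.3*v^3 + 4.91*v^2 - 0.4*v + 3.35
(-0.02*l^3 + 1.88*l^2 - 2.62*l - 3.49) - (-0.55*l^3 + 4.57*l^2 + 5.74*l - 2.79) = 0.53*l^3 - 2.69*l^2 - 8.36*l - 0.7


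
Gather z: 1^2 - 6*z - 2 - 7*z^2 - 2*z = -7*z^2 - 8*z - 1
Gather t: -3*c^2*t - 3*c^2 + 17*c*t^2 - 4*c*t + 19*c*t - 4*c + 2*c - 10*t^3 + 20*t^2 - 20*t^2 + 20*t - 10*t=-3*c^2 + 17*c*t^2 - 2*c - 10*t^3 + t*(-3*c^2 + 15*c + 10)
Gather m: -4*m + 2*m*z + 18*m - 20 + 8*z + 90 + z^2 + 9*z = m*(2*z + 14) + z^2 + 17*z + 70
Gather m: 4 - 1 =3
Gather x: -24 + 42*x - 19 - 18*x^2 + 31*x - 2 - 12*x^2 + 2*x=-30*x^2 + 75*x - 45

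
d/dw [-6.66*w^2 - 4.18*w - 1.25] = -13.32*w - 4.18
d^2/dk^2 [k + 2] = 0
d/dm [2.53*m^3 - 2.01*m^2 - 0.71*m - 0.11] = 7.59*m^2 - 4.02*m - 0.71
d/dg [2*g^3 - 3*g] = 6*g^2 - 3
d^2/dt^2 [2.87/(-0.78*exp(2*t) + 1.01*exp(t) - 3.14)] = (-2.87*(1.56*exp(t) - 1.01)*(3.12*exp(t) - 2.02)*exp(t) + (8.9544*exp(t) - 2.8987)*(0.78*exp(2*t) - 1.01*exp(t) + 3.14))*exp(t)/(0.78*exp(2*t) - 1.01*exp(t) + 3.14)^3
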